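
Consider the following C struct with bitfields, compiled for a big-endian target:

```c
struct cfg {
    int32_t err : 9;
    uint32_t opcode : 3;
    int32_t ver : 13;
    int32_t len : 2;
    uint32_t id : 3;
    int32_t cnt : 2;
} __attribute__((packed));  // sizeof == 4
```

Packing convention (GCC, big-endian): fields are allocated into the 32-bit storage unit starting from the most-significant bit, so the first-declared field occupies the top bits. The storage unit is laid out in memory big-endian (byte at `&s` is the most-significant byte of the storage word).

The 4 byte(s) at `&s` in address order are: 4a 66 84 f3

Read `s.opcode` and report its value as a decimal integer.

[0]=0x4a [1]=0x66 [2]=0x84 [3]=0xf3 (big-endian) → word 0x4a6684f3
err:9 @ bit 23 → (0x4a6684f3>>23)&0x1ff = 0x94
opcode:3 @ bit 20 → (0x4a6684f3>>20)&0x7 = 0x6  ←
ver:13 @ bit 7 → (0x4a6684f3>>7)&0x1fff = 0xd09
len:2 @ bit 5 → (0x4a6684f3>>5)&0x3 = 0x3
id:3 @ bit 2 → (0x4a6684f3>>2)&0x7 = 0x4
cnt:2 @ bit 0 → (0x4a6684f3>>0)&0x3 = 0x3

6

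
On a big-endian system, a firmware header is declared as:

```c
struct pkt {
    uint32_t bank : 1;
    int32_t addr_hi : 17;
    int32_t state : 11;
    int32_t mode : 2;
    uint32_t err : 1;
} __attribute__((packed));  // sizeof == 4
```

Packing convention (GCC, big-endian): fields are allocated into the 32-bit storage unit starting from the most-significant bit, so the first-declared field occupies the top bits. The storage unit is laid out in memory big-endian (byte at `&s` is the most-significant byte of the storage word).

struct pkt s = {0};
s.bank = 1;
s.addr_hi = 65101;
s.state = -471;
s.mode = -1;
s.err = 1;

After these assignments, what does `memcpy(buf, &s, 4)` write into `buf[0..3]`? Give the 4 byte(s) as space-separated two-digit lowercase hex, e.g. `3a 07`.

bf 93 71 4f

[31+:1] bank=1 & 0x1 = 0x1; word=0x80000000
[14+:17] addr_hi=65101 & 0x1ffff = 0xfe4d; word=0xbf934000
[3+:11] state=-471 & 0x7ff = 0x629; word=0xbf937148
[1+:2] mode=-1 & 0x3 = 0x3; word=0xbf93714e
[0+:1] err=1 & 0x1 = 0x1; word=0xbf93714f
word = 0xbf93714f → big-endian bytes:
  [0]=0xbf  [1]=0x93  [2]=0x71  [3]=0x4f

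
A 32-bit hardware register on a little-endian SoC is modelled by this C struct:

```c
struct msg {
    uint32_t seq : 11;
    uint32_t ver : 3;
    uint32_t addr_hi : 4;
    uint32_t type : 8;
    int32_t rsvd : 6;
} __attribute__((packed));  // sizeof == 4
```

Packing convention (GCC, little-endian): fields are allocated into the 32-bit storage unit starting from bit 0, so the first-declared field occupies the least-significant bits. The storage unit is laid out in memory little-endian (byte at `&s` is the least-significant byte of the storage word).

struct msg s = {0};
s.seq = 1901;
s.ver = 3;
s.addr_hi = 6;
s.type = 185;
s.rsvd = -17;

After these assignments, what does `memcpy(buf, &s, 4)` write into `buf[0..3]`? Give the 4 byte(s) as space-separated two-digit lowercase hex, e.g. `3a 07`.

6d 9f e5 be

seq (11b) val=1901 bits=0x76d at bit 0: 0x0000076d
ver (3b) val=3 bits=0x3 at bit 11: 0x00001f6d
addr_hi (4b) val=6 bits=0x6 at bit 14: 0x00019f6d
type (8b) val=185 bits=0xb9 at bit 18: 0x02e59f6d
rsvd (6b) val=-17 bits=0x2f at bit 26: 0xbee59f6d
word = 0xbee59f6d → little-endian bytes:
  [0]=0x6d  [1]=0x9f  [2]=0xe5  [3]=0xbe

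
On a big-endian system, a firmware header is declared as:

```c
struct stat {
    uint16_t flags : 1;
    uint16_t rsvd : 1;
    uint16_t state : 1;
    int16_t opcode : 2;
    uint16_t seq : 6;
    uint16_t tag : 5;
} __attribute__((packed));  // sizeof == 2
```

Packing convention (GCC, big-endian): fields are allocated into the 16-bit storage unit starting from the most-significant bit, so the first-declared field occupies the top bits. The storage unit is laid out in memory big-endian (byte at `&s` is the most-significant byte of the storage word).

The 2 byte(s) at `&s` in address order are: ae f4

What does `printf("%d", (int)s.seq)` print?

55

[0]=0xae [1]=0xf4 (big-endian) → word 0xaef4
flags [15+:1] = (word>>15) & 0x1 = 1
rsvd [14+:1] = (word>>14) & 0x1 = 0
state [13+:1] = (word>>13) & 0x1 = 1
opcode [11+:2] = (word>>11) & 0x3 = 1
seq [5+:6] = (word>>5) & 0x3f = 55  ←
tag [0+:5] = (word>>0) & 0x1f = 20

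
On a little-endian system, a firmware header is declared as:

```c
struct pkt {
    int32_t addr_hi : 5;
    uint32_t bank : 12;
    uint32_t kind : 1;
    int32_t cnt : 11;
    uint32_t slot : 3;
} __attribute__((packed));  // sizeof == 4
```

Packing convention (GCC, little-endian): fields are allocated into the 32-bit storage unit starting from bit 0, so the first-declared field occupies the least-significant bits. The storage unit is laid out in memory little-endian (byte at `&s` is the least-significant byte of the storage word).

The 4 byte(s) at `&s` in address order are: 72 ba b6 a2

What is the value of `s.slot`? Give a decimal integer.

[0]=0x72 [1]=0xba [2]=0xb6 [3]=0xa2 (little-endian) → word 0xa2b6ba72
addr_hi:5 @ bit 0 → (0xa2b6ba72>>0)&0x1f = 0x12
bank:12 @ bit 5 → (0xa2b6ba72>>5)&0xfff = 0x5d3
kind:1 @ bit 17 → (0xa2b6ba72>>17)&0x1 = 0x1
cnt:11 @ bit 18 → (0xa2b6ba72>>18)&0x7ff = 0xad
slot:3 @ bit 29 → (0xa2b6ba72>>29)&0x7 = 0x5  ←

5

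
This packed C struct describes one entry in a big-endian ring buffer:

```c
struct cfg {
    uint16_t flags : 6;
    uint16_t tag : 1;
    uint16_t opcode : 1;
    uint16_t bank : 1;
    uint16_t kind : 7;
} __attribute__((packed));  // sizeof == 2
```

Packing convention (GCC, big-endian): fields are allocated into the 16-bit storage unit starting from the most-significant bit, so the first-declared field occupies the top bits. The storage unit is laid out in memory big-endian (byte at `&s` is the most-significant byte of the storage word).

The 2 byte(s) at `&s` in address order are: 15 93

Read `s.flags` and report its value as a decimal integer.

[0]=0x15 [1]=0x93 (big-endian) → word 0x1593
flags [10+:6] = (word>>10) & 0x3f = 5  ←
tag [9+:1] = (word>>9) & 0x1 = 0
opcode [8+:1] = (word>>8) & 0x1 = 1
bank [7+:1] = (word>>7) & 0x1 = 1
kind [0+:7] = (word>>0) & 0x7f = 19

5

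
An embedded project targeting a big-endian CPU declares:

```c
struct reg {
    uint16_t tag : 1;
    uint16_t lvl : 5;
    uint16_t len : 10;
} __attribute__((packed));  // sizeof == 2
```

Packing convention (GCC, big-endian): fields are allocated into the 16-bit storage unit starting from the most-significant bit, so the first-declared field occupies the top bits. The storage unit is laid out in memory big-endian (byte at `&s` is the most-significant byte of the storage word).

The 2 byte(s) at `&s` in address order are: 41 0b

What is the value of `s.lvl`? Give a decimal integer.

[0]=0x41 [1]=0x0b (big-endian) → word 0x410b
tag [15+:1] = (word>>15) & 0x1 = 0
lvl [10+:5] = (word>>10) & 0x1f = 16  ←
len [0+:10] = (word>>0) & 0x3ff = 267

16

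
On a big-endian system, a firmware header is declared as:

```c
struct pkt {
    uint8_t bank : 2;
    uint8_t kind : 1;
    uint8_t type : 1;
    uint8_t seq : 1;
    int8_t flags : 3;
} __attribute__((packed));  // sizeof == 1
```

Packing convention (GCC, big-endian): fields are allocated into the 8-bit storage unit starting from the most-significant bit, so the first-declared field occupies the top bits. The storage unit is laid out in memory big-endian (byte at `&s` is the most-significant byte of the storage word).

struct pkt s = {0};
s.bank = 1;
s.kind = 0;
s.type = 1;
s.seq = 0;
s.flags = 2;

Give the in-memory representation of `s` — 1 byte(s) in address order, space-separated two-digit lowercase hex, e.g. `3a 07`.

52

[6+:2] bank=1 & 0x3 = 0x1; word=0x40
[5+:1] kind=0 & 0x1 = 0x0; word=0x40
[4+:1] type=1 & 0x1 = 0x1; word=0x50
[3+:1] seq=0 & 0x1 = 0x0; word=0x50
[0+:3] flags=2 & 0x7 = 0x2; word=0x52
word = 0x52 → big-endian bytes:
  [0]=0x52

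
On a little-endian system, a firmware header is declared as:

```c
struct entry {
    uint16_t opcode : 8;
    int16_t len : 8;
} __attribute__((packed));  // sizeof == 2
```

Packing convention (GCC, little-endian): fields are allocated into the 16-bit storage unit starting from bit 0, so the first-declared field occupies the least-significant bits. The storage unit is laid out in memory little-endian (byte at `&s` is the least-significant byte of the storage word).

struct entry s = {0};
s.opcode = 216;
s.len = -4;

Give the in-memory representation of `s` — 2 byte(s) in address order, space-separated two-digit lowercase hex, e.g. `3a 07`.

[0+:8] opcode=216 & 0xff = 0xd8; word=0x00d8
[8+:8] len=-4 & 0xff = 0xfc; word=0xfcd8
word = 0xfcd8 → little-endian bytes:
  [0]=0xd8  [1]=0xfc

d8 fc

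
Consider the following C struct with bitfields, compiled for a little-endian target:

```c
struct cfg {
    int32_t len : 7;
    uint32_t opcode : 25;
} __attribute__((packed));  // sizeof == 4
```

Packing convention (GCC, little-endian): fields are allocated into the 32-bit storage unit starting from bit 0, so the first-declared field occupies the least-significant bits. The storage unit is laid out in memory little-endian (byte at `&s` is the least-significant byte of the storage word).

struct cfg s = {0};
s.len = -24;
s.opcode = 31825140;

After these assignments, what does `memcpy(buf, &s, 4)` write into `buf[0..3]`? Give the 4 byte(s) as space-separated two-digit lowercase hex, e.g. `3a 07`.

len:7 = -24 → 0x68 << 0 → word 0x00000068
opcode:25 = 31825140 → 0x1e59cf4 << 7 → word 0xf2ce7a68
word = 0xf2ce7a68 → little-endian bytes:
  [0]=0x68  [1]=0x7a  [2]=0xce  [3]=0xf2

68 7a ce f2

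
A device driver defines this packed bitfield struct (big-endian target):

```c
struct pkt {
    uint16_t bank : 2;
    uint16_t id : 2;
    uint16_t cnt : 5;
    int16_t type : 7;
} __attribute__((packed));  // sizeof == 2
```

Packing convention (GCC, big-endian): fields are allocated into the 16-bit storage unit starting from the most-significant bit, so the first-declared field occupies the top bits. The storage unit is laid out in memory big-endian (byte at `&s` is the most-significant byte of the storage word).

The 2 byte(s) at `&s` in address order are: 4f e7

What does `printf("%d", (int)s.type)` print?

[0]=0x4f [1]=0xe7 (big-endian) → word 0x4fe7
bank:2 @ bit 14 → (0x4fe7>>14)&0x3 = 0x1
id:2 @ bit 12 → (0x4fe7>>12)&0x3 = 0x0
cnt:5 @ bit 7 → (0x4fe7>>7)&0x1f = 0x1f
type:7 @ bit 0 → (0x4fe7>>0)&0x7f = 0x67  ←
type signed 7b, MSB=1: 103 - 128 = -25

-25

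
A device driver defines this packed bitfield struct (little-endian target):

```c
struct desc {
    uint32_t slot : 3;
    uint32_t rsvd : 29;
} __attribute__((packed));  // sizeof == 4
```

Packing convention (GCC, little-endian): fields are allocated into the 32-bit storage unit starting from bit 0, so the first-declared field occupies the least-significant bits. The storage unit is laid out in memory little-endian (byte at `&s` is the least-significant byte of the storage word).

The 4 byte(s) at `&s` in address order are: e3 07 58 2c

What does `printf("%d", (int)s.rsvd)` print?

[0]=0xe3 [1]=0x07 [2]=0x58 [3]=0x2c (little-endian) → word 0x2c5807e3
slot [0+:3] = (word>>0) & 0x7 = 3
rsvd [3+:29] = (word>>3) & 0x1fffffff = 92995836  ←

92995836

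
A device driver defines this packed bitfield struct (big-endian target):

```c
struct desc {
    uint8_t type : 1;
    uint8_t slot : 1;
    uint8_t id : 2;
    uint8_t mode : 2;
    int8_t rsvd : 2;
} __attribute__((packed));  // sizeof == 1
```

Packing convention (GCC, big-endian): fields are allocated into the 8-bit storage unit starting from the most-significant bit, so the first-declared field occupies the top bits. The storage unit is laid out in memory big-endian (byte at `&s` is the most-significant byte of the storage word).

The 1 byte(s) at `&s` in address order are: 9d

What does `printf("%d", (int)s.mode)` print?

[0]=0x9d (big-endian) → word 0x9d
type [7+:1] = (word>>7) & 0x1 = 1
slot [6+:1] = (word>>6) & 0x1 = 0
id [4+:2] = (word>>4) & 0x3 = 1
mode [2+:2] = (word>>2) & 0x3 = 3  ←
rsvd [0+:2] = (word>>0) & 0x3 = 1

3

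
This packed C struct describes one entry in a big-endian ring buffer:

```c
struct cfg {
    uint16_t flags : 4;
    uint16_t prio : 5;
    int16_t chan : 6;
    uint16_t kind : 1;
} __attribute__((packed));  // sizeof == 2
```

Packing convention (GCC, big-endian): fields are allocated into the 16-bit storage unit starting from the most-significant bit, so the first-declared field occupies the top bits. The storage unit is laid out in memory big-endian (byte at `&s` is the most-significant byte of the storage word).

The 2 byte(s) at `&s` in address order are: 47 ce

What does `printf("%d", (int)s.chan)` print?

[0]=0x47 [1]=0xce (big-endian) → word 0x47ce
flags [12+:4] = (word>>12) & 0xf = 4
prio [7+:5] = (word>>7) & 0x1f = 15
chan [1+:6] = (word>>1) & 0x3f = 39  ←
kind [0+:1] = (word>>0) & 0x1 = 0
chan signed 6b, MSB=1: 39 - 64 = -25

-25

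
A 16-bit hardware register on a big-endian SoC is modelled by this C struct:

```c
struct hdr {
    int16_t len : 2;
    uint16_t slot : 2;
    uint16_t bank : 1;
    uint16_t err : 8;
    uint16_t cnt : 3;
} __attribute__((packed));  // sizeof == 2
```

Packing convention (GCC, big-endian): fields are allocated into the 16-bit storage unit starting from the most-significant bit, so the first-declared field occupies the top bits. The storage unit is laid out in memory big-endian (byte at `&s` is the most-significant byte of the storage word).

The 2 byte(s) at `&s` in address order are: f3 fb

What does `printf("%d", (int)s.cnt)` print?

3

[0]=0xf3 [1]=0xfb (big-endian) → word 0xf3fb
len [14+:2] = (word>>14) & 0x3 = 3
slot [12+:2] = (word>>12) & 0x3 = 3
bank [11+:1] = (word>>11) & 0x1 = 0
err [3+:8] = (word>>3) & 0xff = 127
cnt [0+:3] = (word>>0) & 0x7 = 3  ←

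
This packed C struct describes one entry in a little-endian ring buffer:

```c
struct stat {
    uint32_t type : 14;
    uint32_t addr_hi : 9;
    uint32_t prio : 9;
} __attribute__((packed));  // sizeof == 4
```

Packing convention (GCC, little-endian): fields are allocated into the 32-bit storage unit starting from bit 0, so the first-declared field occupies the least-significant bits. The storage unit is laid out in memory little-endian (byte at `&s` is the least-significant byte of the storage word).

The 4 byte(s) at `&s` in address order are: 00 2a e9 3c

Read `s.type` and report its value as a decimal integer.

10752

[0]=0x00 [1]=0x2a [2]=0xe9 [3]=0x3c (little-endian) → word 0x3ce92a00
type [0+:14] = (word>>0) & 0x3fff = 10752  ←
addr_hi [14+:9] = (word>>14) & 0x1ff = 420
prio [23+:9] = (word>>23) & 0x1ff = 121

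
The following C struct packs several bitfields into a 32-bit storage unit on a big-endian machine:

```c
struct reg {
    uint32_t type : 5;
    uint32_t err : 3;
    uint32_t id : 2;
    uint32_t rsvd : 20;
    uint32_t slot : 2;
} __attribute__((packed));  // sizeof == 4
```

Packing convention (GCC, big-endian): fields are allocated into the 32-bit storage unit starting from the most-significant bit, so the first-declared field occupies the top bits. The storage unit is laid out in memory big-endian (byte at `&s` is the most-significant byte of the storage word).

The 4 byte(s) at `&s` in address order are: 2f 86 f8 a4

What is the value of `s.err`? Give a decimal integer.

7

[0]=0x2f [1]=0x86 [2]=0xf8 [3]=0xa4 (big-endian) → word 0x2f86f8a4
type [27+:5] = (word>>27) & 0x1f = 5
err [24+:3] = (word>>24) & 0x7 = 7  ←
id [22+:2] = (word>>22) & 0x3 = 2
rsvd [2+:20] = (word>>2) & 0xfffff = 114217
slot [0+:2] = (word>>0) & 0x3 = 0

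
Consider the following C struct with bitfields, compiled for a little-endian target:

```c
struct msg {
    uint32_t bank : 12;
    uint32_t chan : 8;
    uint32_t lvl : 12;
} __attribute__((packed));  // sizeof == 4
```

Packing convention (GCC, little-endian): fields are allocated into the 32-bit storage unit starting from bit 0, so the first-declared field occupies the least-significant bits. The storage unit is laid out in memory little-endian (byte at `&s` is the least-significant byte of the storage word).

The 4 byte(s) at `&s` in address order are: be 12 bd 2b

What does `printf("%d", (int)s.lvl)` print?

[0]=0xbe [1]=0x12 [2]=0xbd [3]=0x2b (little-endian) → word 0x2bbd12be
bank:12 @ bit 0 → (0x2bbd12be>>0)&0xfff = 0x2be
chan:8 @ bit 12 → (0x2bbd12be>>12)&0xff = 0xd1
lvl:12 @ bit 20 → (0x2bbd12be>>20)&0xfff = 0x2bb  ←

699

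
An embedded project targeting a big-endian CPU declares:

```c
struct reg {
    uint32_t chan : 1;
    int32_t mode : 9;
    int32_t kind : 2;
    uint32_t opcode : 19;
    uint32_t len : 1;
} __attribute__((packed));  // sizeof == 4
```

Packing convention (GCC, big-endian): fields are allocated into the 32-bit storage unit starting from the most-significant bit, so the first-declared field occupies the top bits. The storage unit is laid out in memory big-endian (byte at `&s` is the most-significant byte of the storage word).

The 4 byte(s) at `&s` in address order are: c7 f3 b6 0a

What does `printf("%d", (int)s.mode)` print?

[0]=0xc7 [1]=0xf3 [2]=0xb6 [3]=0x0a (big-endian) → word 0xc7f3b60a
chan:1 @ bit 31 → (0xc7f3b60a>>31)&0x1 = 0x1
mode:9 @ bit 22 → (0xc7f3b60a>>22)&0x1ff = 0x11f  ←
kind:2 @ bit 20 → (0xc7f3b60a>>20)&0x3 = 0x3
opcode:19 @ bit 1 → (0xc7f3b60a>>1)&0x7ffff = 0x1db05
len:1 @ bit 0 → (0xc7f3b60a>>0)&0x1 = 0x0
mode signed 9b, MSB=1: 287 - 512 = -225

-225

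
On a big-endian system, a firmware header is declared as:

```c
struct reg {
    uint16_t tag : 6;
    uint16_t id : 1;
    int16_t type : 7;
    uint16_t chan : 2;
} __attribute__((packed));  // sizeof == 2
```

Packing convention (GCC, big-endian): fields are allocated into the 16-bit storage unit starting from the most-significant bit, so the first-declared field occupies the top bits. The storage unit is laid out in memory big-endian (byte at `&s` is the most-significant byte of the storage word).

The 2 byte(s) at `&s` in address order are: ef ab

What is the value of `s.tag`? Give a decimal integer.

[0]=0xef [1]=0xab (big-endian) → word 0xefab
tag [10+:6] = (word>>10) & 0x3f = 59  ←
id [9+:1] = (word>>9) & 0x1 = 1
type [2+:7] = (word>>2) & 0x7f = 106
chan [0+:2] = (word>>0) & 0x3 = 3

59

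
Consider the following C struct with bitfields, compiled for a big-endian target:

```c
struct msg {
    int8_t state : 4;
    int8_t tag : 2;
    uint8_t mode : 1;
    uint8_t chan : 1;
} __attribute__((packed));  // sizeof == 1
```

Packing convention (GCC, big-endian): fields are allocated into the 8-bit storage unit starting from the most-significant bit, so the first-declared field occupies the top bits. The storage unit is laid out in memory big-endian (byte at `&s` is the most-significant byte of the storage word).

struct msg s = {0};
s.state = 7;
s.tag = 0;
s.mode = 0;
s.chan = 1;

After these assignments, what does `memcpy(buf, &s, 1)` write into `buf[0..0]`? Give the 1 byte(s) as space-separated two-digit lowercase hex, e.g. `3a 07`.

71

[4+:4] state=7 & 0xf = 0x7; word=0x70
[2+:2] tag=0 & 0x3 = 0x0; word=0x70
[1+:1] mode=0 & 0x1 = 0x0; word=0x70
[0+:1] chan=1 & 0x1 = 0x1; word=0x71
word = 0x71 → big-endian bytes:
  [0]=0x71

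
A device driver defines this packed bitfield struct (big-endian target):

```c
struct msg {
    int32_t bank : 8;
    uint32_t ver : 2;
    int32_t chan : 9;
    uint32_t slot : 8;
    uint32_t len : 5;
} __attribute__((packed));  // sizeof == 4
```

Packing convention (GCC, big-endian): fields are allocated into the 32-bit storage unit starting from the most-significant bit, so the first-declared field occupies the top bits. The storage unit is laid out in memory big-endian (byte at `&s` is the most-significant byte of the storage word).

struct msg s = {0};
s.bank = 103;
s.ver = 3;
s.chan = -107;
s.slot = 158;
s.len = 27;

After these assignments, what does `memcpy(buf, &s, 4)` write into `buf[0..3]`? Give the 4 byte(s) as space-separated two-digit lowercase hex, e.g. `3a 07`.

67 f2 b3 db

bank (8b) val=103 bits=0x67 at bit 24: 0x67000000
ver (2b) val=3 bits=0x3 at bit 22: 0x67c00000
chan (9b) val=-107 bits=0x195 at bit 13: 0x67f2a000
slot (8b) val=158 bits=0x9e at bit 5: 0x67f2b3c0
len (5b) val=27 bits=0x1b at bit 0: 0x67f2b3db
word = 0x67f2b3db → big-endian bytes:
  [0]=0x67  [1]=0xf2  [2]=0xb3  [3]=0xdb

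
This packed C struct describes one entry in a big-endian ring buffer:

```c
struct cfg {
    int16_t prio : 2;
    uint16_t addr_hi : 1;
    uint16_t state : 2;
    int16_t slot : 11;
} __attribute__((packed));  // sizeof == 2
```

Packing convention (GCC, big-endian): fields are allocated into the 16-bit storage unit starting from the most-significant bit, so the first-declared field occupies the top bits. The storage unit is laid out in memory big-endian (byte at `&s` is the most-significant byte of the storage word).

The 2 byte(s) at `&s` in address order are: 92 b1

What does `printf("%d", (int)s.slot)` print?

689

[0]=0x92 [1]=0xb1 (big-endian) → word 0x92b1
prio:2 @ bit 14 → (0x92b1>>14)&0x3 = 0x2
addr_hi:1 @ bit 13 → (0x92b1>>13)&0x1 = 0x0
state:2 @ bit 11 → (0x92b1>>11)&0x3 = 0x2
slot:11 @ bit 0 → (0x92b1>>0)&0x7ff = 0x2b1  ←
slot signed 11b, MSB=0: value = 689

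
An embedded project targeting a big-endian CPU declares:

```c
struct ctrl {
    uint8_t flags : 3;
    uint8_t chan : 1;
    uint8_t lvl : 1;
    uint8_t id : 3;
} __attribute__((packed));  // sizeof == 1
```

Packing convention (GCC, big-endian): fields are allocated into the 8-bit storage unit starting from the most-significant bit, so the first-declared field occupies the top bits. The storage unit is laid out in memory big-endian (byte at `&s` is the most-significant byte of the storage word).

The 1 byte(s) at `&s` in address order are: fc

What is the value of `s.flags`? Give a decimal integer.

[0]=0xfc (big-endian) → word 0xfc
flags [5+:3] = (word>>5) & 0x7 = 7  ←
chan [4+:1] = (word>>4) & 0x1 = 1
lvl [3+:1] = (word>>3) & 0x1 = 1
id [0+:3] = (word>>0) & 0x7 = 4

7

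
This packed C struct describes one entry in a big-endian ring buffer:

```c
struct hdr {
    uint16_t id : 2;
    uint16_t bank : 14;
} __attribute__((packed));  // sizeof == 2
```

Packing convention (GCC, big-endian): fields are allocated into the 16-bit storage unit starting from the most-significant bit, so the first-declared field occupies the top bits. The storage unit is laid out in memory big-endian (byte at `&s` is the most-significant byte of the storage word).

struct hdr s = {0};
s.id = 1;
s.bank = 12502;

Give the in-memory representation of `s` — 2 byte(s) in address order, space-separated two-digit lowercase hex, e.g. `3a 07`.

id (2b) val=1 bits=0x1 at bit 14: 0x4000
bank (14b) val=12502 bits=0x30d6 at bit 0: 0x70d6
word = 0x70d6 → big-endian bytes:
  [0]=0x70  [1]=0xd6

70 d6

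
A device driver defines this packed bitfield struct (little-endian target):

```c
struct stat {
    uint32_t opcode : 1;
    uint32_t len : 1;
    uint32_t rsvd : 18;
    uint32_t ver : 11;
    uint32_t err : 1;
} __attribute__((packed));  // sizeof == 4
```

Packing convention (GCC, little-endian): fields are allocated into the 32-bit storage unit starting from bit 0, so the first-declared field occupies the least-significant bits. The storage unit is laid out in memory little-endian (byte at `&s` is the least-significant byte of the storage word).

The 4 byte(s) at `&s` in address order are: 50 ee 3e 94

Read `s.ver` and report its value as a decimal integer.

323

[0]=0x50 [1]=0xee [2]=0x3e [3]=0x94 (little-endian) → word 0x943eee50
opcode:1 @ bit 0 → (0x943eee50>>0)&0x1 = 0x0
len:1 @ bit 1 → (0x943eee50>>1)&0x1 = 0x0
rsvd:18 @ bit 2 → (0x943eee50>>2)&0x3ffff = 0x3bb94
ver:11 @ bit 20 → (0x943eee50>>20)&0x7ff = 0x143  ←
err:1 @ bit 31 → (0x943eee50>>31)&0x1 = 0x1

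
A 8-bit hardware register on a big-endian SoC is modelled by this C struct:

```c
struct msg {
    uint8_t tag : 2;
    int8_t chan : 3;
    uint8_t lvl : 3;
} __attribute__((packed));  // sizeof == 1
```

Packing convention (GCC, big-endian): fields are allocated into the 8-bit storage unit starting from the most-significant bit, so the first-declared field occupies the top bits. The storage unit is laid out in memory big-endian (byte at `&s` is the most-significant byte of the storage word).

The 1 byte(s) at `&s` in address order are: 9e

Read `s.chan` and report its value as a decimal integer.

3

[0]=0x9e (big-endian) → word 0x9e
tag [6+:2] = (word>>6) & 0x3 = 2
chan [3+:3] = (word>>3) & 0x7 = 3  ←
lvl [0+:3] = (word>>0) & 0x7 = 6
chan signed 3b, MSB=0: value = 3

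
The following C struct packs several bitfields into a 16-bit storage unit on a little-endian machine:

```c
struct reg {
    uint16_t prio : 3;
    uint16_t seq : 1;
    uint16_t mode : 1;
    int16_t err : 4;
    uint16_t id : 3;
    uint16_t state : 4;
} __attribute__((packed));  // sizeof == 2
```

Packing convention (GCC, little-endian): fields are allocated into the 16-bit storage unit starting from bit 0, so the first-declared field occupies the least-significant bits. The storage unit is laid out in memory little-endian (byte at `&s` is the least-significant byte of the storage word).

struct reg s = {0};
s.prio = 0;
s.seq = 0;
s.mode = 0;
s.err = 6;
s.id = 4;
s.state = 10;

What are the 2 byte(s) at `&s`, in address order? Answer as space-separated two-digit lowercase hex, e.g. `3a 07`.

c0 a8

[0+:3] prio=0 & 0x7 = 0x0; word=0x0000
[3+:1] seq=0 & 0x1 = 0x0; word=0x0000
[4+:1] mode=0 & 0x1 = 0x0; word=0x0000
[5+:4] err=6 & 0xf = 0x6; word=0x00c0
[9+:3] id=4 & 0x7 = 0x4; word=0x08c0
[12+:4] state=10 & 0xf = 0xa; word=0xa8c0
word = 0xa8c0 → little-endian bytes:
  [0]=0xc0  [1]=0xa8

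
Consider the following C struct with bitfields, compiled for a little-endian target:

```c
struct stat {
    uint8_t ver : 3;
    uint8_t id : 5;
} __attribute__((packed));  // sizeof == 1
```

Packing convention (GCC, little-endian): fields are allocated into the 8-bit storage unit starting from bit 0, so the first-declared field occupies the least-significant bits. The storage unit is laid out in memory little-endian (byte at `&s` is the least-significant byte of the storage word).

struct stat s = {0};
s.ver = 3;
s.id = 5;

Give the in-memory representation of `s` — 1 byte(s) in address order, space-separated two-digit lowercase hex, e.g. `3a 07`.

[0+:3] ver=3 & 0x7 = 0x3; word=0x03
[3+:5] id=5 & 0x1f = 0x5; word=0x2b
word = 0x2b → little-endian bytes:
  [0]=0x2b

2b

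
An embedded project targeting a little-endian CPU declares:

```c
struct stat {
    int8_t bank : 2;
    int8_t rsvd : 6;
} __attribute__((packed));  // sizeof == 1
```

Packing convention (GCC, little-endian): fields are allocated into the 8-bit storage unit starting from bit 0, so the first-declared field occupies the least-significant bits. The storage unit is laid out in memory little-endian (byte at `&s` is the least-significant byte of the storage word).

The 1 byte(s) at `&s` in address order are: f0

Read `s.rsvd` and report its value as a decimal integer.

[0]=0xf0 (little-endian) → word 0xf0
bank:2 @ bit 0 → (0xf0>>0)&0x3 = 0x0
rsvd:6 @ bit 2 → (0xf0>>2)&0x3f = 0x3c  ←
rsvd signed 6b, MSB=1: 60 - 64 = -4

-4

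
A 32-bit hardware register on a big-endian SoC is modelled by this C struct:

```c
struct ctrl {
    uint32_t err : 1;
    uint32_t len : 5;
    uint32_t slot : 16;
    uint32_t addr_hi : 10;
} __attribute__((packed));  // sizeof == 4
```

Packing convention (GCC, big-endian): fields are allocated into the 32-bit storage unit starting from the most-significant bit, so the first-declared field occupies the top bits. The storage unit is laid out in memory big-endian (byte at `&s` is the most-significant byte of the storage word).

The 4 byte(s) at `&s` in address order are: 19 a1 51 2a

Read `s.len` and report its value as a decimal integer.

[0]=0x19 [1]=0xa1 [2]=0x51 [3]=0x2a (big-endian) → word 0x19a1512a
err [31+:1] = (word>>31) & 0x1 = 0
len [26+:5] = (word>>26) & 0x1f = 6  ←
slot [10+:16] = (word>>10) & 0xffff = 26708
addr_hi [0+:10] = (word>>0) & 0x3ff = 298

6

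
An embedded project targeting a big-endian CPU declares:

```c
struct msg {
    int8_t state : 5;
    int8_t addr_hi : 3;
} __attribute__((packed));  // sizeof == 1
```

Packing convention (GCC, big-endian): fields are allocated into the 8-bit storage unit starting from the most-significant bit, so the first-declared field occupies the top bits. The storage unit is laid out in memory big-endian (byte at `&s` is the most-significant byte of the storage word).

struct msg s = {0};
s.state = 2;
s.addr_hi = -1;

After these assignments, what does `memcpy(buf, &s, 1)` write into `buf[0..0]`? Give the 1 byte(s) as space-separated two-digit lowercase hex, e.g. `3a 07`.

17

[3+:5] state=2 & 0x1f = 0x2; word=0x10
[0+:3] addr_hi=-1 & 0x7 = 0x7; word=0x17
word = 0x17 → big-endian bytes:
  [0]=0x17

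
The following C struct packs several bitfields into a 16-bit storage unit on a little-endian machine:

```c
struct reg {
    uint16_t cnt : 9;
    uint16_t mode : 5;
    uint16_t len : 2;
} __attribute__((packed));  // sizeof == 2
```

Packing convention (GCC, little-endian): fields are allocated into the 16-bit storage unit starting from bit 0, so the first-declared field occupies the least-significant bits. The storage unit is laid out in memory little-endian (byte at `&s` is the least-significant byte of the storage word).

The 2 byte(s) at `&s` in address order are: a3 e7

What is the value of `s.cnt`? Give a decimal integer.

[0]=0xa3 [1]=0xe7 (little-endian) → word 0xe7a3
cnt [0+:9] = (word>>0) & 0x1ff = 419  ←
mode [9+:5] = (word>>9) & 0x1f = 19
len [14+:2] = (word>>14) & 0x3 = 3

419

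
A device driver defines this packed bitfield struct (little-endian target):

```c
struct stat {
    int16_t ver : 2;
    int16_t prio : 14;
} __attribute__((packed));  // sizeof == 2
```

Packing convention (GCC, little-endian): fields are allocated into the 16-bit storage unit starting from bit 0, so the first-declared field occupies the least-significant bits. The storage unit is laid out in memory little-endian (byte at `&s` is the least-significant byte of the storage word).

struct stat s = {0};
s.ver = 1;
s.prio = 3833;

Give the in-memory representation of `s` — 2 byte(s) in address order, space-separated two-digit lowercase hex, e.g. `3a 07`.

e5 3b

ver (2b) val=1 bits=0x1 at bit 0: 0x0001
prio (14b) val=3833 bits=0xef9 at bit 2: 0x3be5
word = 0x3be5 → little-endian bytes:
  [0]=0xe5  [1]=0x3b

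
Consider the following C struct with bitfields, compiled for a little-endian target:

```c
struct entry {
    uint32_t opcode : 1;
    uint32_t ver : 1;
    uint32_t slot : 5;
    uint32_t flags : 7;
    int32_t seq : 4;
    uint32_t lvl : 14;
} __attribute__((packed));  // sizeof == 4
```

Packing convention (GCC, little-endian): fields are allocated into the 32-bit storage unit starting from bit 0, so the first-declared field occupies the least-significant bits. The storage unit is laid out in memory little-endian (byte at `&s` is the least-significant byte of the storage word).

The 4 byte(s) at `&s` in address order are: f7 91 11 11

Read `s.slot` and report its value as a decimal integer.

[0]=0xf7 [1]=0x91 [2]=0x11 [3]=0x11 (little-endian) → word 0x111191f7
opcode [0+:1] = (word>>0) & 0x1 = 1
ver [1+:1] = (word>>1) & 0x1 = 1
slot [2+:5] = (word>>2) & 0x1f = 29  ←
flags [7+:7] = (word>>7) & 0x7f = 35
seq [14+:4] = (word>>14) & 0xf = 6
lvl [18+:14] = (word>>18) & 0x3fff = 1092

29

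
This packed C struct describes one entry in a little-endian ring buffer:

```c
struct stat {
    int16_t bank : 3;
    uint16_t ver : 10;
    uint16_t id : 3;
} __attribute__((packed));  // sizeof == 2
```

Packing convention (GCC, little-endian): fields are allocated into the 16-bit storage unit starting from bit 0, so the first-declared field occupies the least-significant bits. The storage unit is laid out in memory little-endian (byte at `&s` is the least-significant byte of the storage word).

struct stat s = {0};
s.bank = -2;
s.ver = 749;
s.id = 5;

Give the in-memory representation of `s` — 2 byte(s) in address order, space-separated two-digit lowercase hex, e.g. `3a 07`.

[0+:3] bank=-2 & 0x7 = 0x6; word=0x0006
[3+:10] ver=749 & 0x3ff = 0x2ed; word=0x176e
[13+:3] id=5 & 0x7 = 0x5; word=0xb76e
word = 0xb76e → little-endian bytes:
  [0]=0x6e  [1]=0xb7

6e b7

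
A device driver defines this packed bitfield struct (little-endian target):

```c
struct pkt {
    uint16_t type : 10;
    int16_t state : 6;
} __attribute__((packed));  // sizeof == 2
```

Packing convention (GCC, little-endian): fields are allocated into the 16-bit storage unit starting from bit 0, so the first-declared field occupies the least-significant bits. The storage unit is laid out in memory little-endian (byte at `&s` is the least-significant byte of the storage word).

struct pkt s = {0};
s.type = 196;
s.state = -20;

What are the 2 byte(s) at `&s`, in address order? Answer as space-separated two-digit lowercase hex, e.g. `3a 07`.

type:10 = 196 → 0xc4 << 0 → word 0x00c4
state:6 = -20 → 0x2c << 10 → word 0xb0c4
word = 0xb0c4 → little-endian bytes:
  [0]=0xc4  [1]=0xb0

c4 b0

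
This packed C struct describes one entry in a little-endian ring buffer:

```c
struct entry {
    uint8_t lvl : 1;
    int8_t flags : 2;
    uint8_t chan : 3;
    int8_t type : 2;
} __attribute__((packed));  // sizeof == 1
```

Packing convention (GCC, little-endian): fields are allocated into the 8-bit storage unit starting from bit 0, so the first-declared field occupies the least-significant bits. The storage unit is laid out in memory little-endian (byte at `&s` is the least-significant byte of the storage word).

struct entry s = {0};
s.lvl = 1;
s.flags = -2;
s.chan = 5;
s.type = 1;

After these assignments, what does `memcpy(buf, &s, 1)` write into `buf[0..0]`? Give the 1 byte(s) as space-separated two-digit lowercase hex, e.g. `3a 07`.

lvl (1b) val=1 bits=0x1 at bit 0: 0x01
flags (2b) val=-2 bits=0x2 at bit 1: 0x05
chan (3b) val=5 bits=0x5 at bit 3: 0x2d
type (2b) val=1 bits=0x1 at bit 6: 0x6d
word = 0x6d → little-endian bytes:
  [0]=0x6d

6d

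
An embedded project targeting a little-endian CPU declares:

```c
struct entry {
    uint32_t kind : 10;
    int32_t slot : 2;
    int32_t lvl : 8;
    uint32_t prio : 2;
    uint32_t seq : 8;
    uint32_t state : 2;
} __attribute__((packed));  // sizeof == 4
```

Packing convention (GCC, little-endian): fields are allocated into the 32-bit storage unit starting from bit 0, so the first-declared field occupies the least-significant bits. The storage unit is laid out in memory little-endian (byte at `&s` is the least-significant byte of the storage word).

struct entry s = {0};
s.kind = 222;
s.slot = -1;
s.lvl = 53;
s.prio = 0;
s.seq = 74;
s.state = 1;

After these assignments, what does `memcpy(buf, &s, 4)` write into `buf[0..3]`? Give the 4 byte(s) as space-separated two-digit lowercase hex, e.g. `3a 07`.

kind (10b) val=222 bits=0xde at bit 0: 0x000000de
slot (2b) val=-1 bits=0x3 at bit 10: 0x00000cde
lvl (8b) val=53 bits=0x35 at bit 12: 0x00035cde
prio (2b) val=0 bits=0x0 at bit 20: 0x00035cde
seq (8b) val=74 bits=0x4a at bit 22: 0x12835cde
state (2b) val=1 bits=0x1 at bit 30: 0x52835cde
word = 0x52835cde → little-endian bytes:
  [0]=0xde  [1]=0x5c  [2]=0x83  [3]=0x52

de 5c 83 52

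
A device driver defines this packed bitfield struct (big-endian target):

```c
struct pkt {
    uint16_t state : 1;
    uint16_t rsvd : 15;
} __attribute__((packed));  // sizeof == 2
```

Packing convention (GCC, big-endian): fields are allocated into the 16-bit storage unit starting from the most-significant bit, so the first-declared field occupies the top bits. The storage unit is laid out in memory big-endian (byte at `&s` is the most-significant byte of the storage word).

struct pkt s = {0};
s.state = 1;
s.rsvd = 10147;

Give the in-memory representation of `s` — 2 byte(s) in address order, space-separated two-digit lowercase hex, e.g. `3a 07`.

state (1b) val=1 bits=0x1 at bit 15: 0x8000
rsvd (15b) val=10147 bits=0x27a3 at bit 0: 0xa7a3
word = 0xa7a3 → big-endian bytes:
  [0]=0xa7  [1]=0xa3

a7 a3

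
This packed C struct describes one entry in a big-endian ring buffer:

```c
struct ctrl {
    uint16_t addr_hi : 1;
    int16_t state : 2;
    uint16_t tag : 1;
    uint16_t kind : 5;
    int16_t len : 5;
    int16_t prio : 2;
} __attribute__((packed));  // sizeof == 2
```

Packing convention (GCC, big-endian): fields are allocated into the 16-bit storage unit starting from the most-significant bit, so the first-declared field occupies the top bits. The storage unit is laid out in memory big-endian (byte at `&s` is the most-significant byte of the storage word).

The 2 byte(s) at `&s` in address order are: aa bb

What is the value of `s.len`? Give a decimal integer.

[0]=0xaa [1]=0xbb (big-endian) → word 0xaabb
addr_hi:1 @ bit 15 → (0xaabb>>15)&0x1 = 0x1
state:2 @ bit 13 → (0xaabb>>13)&0x3 = 0x1
tag:1 @ bit 12 → (0xaabb>>12)&0x1 = 0x0
kind:5 @ bit 7 → (0xaabb>>7)&0x1f = 0x15
len:5 @ bit 2 → (0xaabb>>2)&0x1f = 0xe  ←
prio:2 @ bit 0 → (0xaabb>>0)&0x3 = 0x3
len signed 5b, MSB=0: value = 14

14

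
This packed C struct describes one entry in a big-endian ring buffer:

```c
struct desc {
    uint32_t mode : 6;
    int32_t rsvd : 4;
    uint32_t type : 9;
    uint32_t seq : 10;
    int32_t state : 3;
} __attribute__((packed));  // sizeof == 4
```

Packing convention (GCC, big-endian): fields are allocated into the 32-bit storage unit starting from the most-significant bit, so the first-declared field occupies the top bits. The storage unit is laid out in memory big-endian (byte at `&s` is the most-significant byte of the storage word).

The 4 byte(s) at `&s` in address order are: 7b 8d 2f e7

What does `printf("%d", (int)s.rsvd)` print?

-2

[0]=0x7b [1]=0x8d [2]=0x2f [3]=0xe7 (big-endian) → word 0x7b8d2fe7
mode [26+:6] = (word>>26) & 0x3f = 30
rsvd [22+:4] = (word>>22) & 0xf = 14  ←
type [13+:9] = (word>>13) & 0x1ff = 105
seq [3+:10] = (word>>3) & 0x3ff = 508
state [0+:3] = (word>>0) & 0x7 = 7
rsvd signed 4b, MSB=1: 14 - 16 = -2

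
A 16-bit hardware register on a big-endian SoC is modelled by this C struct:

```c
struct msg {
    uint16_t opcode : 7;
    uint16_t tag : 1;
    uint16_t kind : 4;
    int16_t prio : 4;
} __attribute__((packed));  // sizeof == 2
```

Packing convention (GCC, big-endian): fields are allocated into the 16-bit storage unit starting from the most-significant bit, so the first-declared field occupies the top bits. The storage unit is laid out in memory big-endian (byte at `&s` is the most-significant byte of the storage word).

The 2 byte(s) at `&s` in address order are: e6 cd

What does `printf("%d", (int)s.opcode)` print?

[0]=0xe6 [1]=0xcd (big-endian) → word 0xe6cd
opcode [9+:7] = (word>>9) & 0x7f = 115  ←
tag [8+:1] = (word>>8) & 0x1 = 0
kind [4+:4] = (word>>4) & 0xf = 12
prio [0+:4] = (word>>0) & 0xf = 13

115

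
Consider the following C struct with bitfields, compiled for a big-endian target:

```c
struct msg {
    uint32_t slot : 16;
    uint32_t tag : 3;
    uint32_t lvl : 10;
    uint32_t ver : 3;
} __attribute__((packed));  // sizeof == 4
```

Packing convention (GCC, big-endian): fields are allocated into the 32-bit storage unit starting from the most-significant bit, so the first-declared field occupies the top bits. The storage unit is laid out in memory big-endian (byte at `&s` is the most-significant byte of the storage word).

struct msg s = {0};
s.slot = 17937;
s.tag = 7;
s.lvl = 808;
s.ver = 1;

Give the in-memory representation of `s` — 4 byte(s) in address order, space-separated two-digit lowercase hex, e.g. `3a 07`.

46 11 f9 41

slot (16b) val=17937 bits=0x4611 at bit 16: 0x46110000
tag (3b) val=7 bits=0x7 at bit 13: 0x4611e000
lvl (10b) val=808 bits=0x328 at bit 3: 0x4611f940
ver (3b) val=1 bits=0x1 at bit 0: 0x4611f941
word = 0x4611f941 → big-endian bytes:
  [0]=0x46  [1]=0x11  [2]=0xf9  [3]=0x41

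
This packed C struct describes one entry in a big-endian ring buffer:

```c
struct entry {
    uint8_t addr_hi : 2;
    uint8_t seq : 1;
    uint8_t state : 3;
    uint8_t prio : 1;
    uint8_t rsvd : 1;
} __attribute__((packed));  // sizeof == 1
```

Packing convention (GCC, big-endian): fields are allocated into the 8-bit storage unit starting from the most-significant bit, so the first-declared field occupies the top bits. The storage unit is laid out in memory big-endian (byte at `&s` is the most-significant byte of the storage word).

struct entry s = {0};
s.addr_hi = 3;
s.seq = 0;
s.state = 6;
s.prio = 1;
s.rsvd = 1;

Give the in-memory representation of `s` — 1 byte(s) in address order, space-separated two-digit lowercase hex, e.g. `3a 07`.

db

addr_hi (2b) val=3 bits=0x3 at bit 6: 0xc0
seq (1b) val=0 bits=0x0 at bit 5: 0xc0
state (3b) val=6 bits=0x6 at bit 2: 0xd8
prio (1b) val=1 bits=0x1 at bit 1: 0xda
rsvd (1b) val=1 bits=0x1 at bit 0: 0xdb
word = 0xdb → big-endian bytes:
  [0]=0xdb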